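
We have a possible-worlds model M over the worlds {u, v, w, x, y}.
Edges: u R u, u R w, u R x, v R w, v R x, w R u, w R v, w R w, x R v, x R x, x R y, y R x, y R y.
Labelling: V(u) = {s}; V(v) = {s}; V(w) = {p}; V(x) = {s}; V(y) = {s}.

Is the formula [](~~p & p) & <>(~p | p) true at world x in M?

Recall that []ψ holds at a world iff ψ holds at every accessible world, and <>ψ holds iff ψ holds at some accessible world.
At x: [](~~p & p) is false, <>(~p | p) is true, so [](~~p & p) & <>(~p | p) is false.
  At x: [](~~p & p) requires ~~p & p at every successor {v, x, y}.
    ~~p & p fails at v, so [](~~p & p) is false at x.
  At x: <>(~p | p) requires ~p | p at some successor in {v, x, y}.
    ~p | p holds at v, so <>(~p | p) is true at x.

No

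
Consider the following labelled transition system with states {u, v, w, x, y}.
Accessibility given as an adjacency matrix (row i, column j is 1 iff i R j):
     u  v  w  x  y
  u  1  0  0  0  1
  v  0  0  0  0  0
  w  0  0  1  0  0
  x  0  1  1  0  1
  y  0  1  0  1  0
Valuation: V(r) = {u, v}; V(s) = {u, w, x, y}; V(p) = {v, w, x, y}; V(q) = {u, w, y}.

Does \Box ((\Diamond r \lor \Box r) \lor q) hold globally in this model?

Recall that \Box ψ holds at a world iff ψ holds at every accessible world, and \Diamond ψ holds iff ψ holds at some accessible world.
Let φ = \Box ((\Diamond r \lor \Box r) \lor q). Evaluate φ at each world:
  u (successors {u, y}): φ is true.
  v (successors ∅): φ is true.
  w (successors {w}): φ is true.
  x (successors {v, w, y}): φ is true.
  y (successors {v, x}): φ is true.
For instance, at x:
  At x: \Box ((\Diamond r \lor \Box r) \lor q) requires (\Diamond r \lor \Box r) \lor q at every successor {v, w, y}.
      At v: \Diamond r \lor \Box r is true, q is false, so (\Diamond r \lor \Box r) \lor q is true.
      At w: \Diamond r \lor \Box r is false, q is true, so (\Diamond r \lor \Box r) \lor q is true.
      At y: \Diamond r \lor \Box r is true, q is true, so (\Diamond r \lor \Box r) \lor q is true.
  So \Box ((\Diamond r \lor \Box r) \lor q) is true at x.

Yes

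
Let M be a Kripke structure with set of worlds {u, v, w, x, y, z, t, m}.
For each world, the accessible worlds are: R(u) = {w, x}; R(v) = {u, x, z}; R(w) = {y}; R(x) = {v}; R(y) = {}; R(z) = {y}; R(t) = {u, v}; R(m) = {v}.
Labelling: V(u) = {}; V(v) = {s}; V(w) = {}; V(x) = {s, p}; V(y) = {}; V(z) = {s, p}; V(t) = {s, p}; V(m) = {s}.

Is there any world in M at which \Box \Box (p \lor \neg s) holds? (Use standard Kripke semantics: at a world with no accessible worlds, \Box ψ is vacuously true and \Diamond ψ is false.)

Yes

Let φ = \Box \Box (p \lor \neg s). Evaluate φ at each world:
  u (successors {w, x}): φ is false.
  v (successors {u, x, z}): φ is false.
  w (successors {y}): φ is true.
  x (successors {v}): φ is true.
  y (successors ∅): φ is true.
  z (successors {y}): φ is true.
  t (successors {u, v}): φ is true.
  m (successors {v}): φ is true.
Detail at w (witness):
  At w: \Box \Box (p \lor \neg s) requires \Box (p \lor \neg s) at every successor {y}.
      At y: no accessible worlds, so \Box (p \lor \neg s) holds vacuously.
  So \Box \Box (p \lor \neg s) is true at w.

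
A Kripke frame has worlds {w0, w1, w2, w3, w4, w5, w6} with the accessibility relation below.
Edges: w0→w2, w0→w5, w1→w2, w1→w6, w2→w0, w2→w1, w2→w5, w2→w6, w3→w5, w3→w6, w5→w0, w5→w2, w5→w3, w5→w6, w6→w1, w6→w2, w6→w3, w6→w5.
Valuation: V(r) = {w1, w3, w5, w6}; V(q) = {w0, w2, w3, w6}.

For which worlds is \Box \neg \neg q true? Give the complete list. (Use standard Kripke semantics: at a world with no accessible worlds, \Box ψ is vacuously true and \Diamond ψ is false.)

w1, w4, w5

Let φ = \Box \neg \neg q. Evaluate φ at each world:
  w0 (successors {w2, w5}): φ is false.
  w1 (successors {w2, w6}): φ is true.
  w2 (successors {w0, w1, w5, w6}): φ is false.
  w3 (successors {w5, w6}): φ is false.
  w4 (successors ∅): φ is true.
  w5 (successors {w0, w2, w3, w6}): φ is true.
  w6 (successors {w1, w2, w3, w5}): φ is false.
For instance, at w2:
  At w2: \Box \neg \neg q requires \neg \neg q at every successor {w0, w1, w5, w6}.
    \neg \neg q fails at w1, so \Box \neg \neg q is false at w2.
Satisfying worlds: {w1, w4, w5}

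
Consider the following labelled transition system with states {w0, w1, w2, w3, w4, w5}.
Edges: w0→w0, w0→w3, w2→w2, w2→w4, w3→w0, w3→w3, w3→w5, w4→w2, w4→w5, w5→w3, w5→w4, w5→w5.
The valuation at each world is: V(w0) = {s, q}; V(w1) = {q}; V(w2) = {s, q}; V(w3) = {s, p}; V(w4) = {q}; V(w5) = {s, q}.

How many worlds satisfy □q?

Let φ = □q. Evaluate φ at each world:
  w0 (successors {w0, w3}): φ is false.
  w1 (successors ∅): φ is true.
  w2 (successors {w2, w4}): φ is true.
  w3 (successors {w0, w3, w5}): φ is false.
  w4 (successors {w2, w5}): φ is true.
  w5 (successors {w3, w4, w5}): φ is false.
For instance, at w2:
  At w2: □q requires q at every successor {w2, w4}.
    At w2: q is true.
    At w4: q is true.
  So □q is true at w2.
Satisfying worlds: {w1, w2, w4}

3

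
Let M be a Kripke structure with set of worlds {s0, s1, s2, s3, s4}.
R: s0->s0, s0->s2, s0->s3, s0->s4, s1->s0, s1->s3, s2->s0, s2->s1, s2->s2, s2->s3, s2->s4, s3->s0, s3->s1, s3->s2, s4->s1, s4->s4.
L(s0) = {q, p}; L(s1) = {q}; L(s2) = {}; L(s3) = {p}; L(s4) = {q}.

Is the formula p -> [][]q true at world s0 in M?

No

Recall that []ψ holds at a world iff ψ holds at every accessible world, and <>ψ holds iff ψ holds at some accessible world.
At s0: p is true, [][]q is false, so p -> [][]q is false.
  At s0: [][]q requires []q at every successor {s0, s2, s3, s4}.
    []q fails at s0, so [][]q is false at s0.
      At s0: []q requires q at every successor {s0, s2, s3, s4}.
        q fails at s2, so []q is false at s0.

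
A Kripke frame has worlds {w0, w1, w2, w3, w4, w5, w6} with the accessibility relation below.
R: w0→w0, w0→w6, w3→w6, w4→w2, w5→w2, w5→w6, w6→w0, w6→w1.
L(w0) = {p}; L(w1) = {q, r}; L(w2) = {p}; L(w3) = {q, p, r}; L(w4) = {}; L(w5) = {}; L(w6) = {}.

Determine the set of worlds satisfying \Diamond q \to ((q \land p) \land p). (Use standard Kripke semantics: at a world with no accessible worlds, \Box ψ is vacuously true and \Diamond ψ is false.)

w0, w1, w2, w3, w4, w5

Recall that \Diamond ψ holds at a world iff ψ holds at some accessible world.
Let φ = \Diamond q \to ((q \land p) \land p). Evaluate φ at each world:
  w0 (successors {w0, w6}): φ is true.
  w1 (successors ∅): φ is true.
  w2 (successors ∅): φ is true.
  w3 (successors {w6}): φ is true.
  w4 (successors {w2}): φ is true.
  w5 (successors {w2, w6}): φ is true.
  w6 (successors {w0, w1}): φ is false.
For instance, at w3:
  At w3: \Diamond q is false, (q \land p) \land p is true, so \Diamond q \to ((q \land p) \land p) is true.
    At w3: \Diamond q requires q at some successor in {w6}.
      At w6: q is false.
    So \Diamond q is false at w3.
Satisfying worlds: {w0, w1, w2, w3, w4, w5}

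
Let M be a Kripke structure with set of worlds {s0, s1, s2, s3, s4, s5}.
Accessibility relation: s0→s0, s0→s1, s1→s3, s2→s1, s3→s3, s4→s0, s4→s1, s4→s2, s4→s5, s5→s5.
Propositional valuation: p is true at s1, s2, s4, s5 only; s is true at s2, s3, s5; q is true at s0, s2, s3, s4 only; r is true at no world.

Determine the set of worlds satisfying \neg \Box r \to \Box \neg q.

s2, s5

Let φ = \neg \Box r \to \Box \neg q. Evaluate φ at each world:
  s0 (successors {s0, s1}): φ is false.
  s1 (successors {s3}): φ is false.
  s2 (successors {s1}): φ is true.
  s3 (successors {s3}): φ is false.
  s4 (successors {s0, s1, s2, s5}): φ is false.
  s5 (successors {s5}): φ is true.
For instance, at s4:
  At s4: \neg \Box r is true, \Box \neg q is false, so \neg \Box r \to \Box \neg q is false.
    At s4: \Box r is false, so \neg \Box r is true.
      At s4: \Box r requires r at every successor {s0, s1, s2, s5}.
        r fails at s0, so \Box r is false at s4.
    At s4: \Box \neg q requires \neg q at every successor {s0, s1, s2, s5}.
      \neg q fails at s0, so \Box \neg q is false at s4.
Satisfying worlds: {s2, s5}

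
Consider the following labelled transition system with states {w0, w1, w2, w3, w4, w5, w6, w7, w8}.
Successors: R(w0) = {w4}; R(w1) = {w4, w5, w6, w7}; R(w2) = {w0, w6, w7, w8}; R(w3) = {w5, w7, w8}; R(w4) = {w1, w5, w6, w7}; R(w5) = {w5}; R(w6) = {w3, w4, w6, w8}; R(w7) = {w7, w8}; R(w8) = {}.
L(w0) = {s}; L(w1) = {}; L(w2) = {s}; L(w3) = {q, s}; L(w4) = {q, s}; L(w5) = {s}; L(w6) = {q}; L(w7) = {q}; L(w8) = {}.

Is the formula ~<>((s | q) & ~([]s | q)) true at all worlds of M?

Recall that []ψ holds at a world iff ψ holds at every accessible world, and <>ψ holds iff ψ holds at some accessible world.
Let φ = ~<>((s | q) & ~([]s | q)). Evaluate φ at each world:
  w0 (successors {w4}): φ is true.
  w1 (successors {w4, w5, w6, w7}): φ is true.
  w2 (successors {w0, w6, w7, w8}): φ is true.
  w3 (successors {w5, w7, w8}): φ is true.
  w4 (successors {w1, w5, w6, w7}): φ is true.
  w5 (successors {w5}): φ is true.
  w6 (successors {w3, w4, w6, w8}): φ is true.
  w7 (successors {w7, w8}): φ is true.
  w8 (successors ∅): φ is true.
For instance, at w7:
  At w7: <>((s | q) & ~([]s | q)) is false, so ~<>((s | q) & ~([]s | q)) is true.
    At w7: <>((s | q) & ~([]s | q)) requires (s | q) & ~([]s | q) at some successor in {w7, w8}.
      At w7: (s | q) & ~([]s | q) is false.
      At w8: (s | q) & ~([]s | q) is false.
    So <>((s | q) & ~([]s | q)) is false at w7.

Yes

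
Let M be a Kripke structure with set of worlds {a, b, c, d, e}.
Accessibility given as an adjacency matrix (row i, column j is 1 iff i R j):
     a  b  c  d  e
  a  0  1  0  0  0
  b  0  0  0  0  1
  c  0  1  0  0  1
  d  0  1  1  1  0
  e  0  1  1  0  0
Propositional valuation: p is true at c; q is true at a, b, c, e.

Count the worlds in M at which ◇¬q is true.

Let φ = ◇¬q. Evaluate φ at each world:
  a (successors {b}): φ is false.
  b (successors {e}): φ is false.
  c (successors {b, e}): φ is false.
  d (successors {b, c, d}): φ is true.
  e (successors {b, c}): φ is false.
For instance, at d:
  At d: ◇¬q requires ¬q at some successor in {b, c, d}.
    ¬q holds at d, so ◇¬q is true at d.
Satisfying worlds: {d}

1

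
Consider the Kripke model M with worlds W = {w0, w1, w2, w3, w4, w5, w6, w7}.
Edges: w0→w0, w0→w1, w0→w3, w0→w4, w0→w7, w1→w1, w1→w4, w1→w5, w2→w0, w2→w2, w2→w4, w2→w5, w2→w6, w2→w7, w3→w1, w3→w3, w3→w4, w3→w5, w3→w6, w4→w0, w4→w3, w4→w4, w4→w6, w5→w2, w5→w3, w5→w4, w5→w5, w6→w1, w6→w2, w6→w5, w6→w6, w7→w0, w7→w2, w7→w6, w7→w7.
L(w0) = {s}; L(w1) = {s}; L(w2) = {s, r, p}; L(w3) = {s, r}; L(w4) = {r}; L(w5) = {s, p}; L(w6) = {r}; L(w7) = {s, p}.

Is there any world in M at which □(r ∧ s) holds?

Recall that □ψ holds at a world iff ψ holds at every accessible world, and ◇ψ holds iff ψ holds at some accessible world.
Let φ = □(r ∧ s). Evaluate φ at each world:
  w0 (successors {w0, w1, w3, w4, w7}): φ is false.
  w1 (successors {w1, w4, w5}): φ is false.
  w2 (successors {w0, w2, w4, w5, w6, w7}): φ is false.
  w3 (successors {w1, w3, w4, w5, w6}): φ is false.
  w4 (successors {w0, w3, w4, w6}): φ is false.
  w5 (successors {w2, w3, w4, w5}): φ is false.
  w6 (successors {w1, w2, w5, w6}): φ is false.
  w7 (successors {w0, w2, w6, w7}): φ is false.
For instance, at w0:
  At w0: □(r ∧ s) requires r ∧ s at every successor {w0, w1, w3, w4, w7}.
    r ∧ s fails at w0, so □(r ∧ s) is false at w0.

No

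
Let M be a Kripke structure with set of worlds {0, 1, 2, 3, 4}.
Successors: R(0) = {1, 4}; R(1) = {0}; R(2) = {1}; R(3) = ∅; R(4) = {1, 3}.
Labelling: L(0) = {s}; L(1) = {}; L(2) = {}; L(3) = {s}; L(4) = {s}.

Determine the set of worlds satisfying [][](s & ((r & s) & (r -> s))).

3

Recall that []ψ holds at a world iff ψ holds at every accessible world, and <>ψ holds iff ψ holds at some accessible world.
Let φ = [][](s & ((r & s) & (r -> s))). Evaluate φ at each world:
  0 (successors {1, 4}): φ is false.
  1 (successors {0}): φ is false.
  2 (successors {1}): φ is false.
  3 (successors ∅): φ is true.
  4 (successors {1, 3}): φ is false.
For instance, at 1:
  At 1: [][](s & ((r & s) & (r -> s))) requires [](s & ((r & s) & (r -> s))) at every successor {0}.
    [](s & ((r & s) & (r -> s))) fails at 0, so [][](s & ((r & s) & (r -> s))) is false at 1.
      At 0: [](s & ((r & s) & (r -> s))) requires s & ((r & s) & (r -> s)) at every successor {1, 4}.
        s & ((r & s) & (r -> s)) fails at 1, so [](s & ((r & s) & (r -> s))) is false at 0.
Satisfying worlds: {3}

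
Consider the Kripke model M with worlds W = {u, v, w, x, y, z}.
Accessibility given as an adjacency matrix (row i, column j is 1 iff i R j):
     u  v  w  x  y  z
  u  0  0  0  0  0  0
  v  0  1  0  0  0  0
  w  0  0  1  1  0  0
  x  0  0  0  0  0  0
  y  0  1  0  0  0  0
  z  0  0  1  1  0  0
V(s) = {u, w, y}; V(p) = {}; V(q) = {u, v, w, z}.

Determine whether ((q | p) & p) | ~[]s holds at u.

No

Recall that []ψ holds at a world iff ψ holds at every accessible world, and <>ψ holds iff ψ holds at some accessible world.
At u: (q | p) & p is false, ~[]s is false, so ((q | p) & p) | ~[]s is false.
  At u: []s is true, so ~[]s is false.
    At u: no accessible worlds, so []s holds vacuously.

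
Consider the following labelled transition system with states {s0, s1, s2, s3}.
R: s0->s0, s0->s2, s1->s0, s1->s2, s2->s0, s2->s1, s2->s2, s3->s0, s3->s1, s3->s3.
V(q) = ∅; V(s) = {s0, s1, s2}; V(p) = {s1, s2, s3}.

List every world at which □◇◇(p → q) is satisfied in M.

Let φ = □◇◇(p → q). Evaluate φ at each world:
  s0 (successors {s0, s2}): φ is true.
  s1 (successors {s0, s2}): φ is true.
  s2 (successors {s0, s1, s2}): φ is true.
  s3 (successors {s0, s1, s3}): φ is true.
For instance, at s2:
  At s2: □◇◇(p → q) requires ◇◇(p → q) at every successor {s0, s1, s2}.
      At s0: ◇◇(p → q) requires ◇(p → q) at some successor in {s0, s2}.
        ◇(p → q) holds at s0, so ◇◇(p → q) is true at s0.
      At s1: ◇◇(p → q) requires ◇(p → q) at some successor in {s0, s2}.
        ◇(p → q) holds at s0, so ◇◇(p → q) is true at s1.
      At s2: ◇◇(p → q) requires ◇(p → q) at some successor in {s0, s1, s2}.
        ◇(p → q) holds at s0, so ◇◇(p → q) is true at s2.
  So □◇◇(p → q) is true at s2.
Satisfying worlds: {s0, s1, s2, s3}

s0, s1, s2, s3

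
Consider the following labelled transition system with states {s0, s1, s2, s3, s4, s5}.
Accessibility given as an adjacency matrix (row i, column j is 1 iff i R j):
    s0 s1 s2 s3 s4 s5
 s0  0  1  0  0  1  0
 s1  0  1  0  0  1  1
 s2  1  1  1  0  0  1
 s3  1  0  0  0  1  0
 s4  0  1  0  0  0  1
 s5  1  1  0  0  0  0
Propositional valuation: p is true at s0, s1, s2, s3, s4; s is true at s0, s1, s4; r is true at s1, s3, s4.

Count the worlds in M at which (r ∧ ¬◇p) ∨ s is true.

3

Let φ = (r ∧ ¬◇p) ∨ s. Evaluate φ at each world:
  s0 (successors {s1, s4}): φ is true.
  s1 (successors {s1, s4, s5}): φ is true.
  s2 (successors {s0, s1, s2, s5}): φ is false.
  s3 (successors {s0, s4}): φ is false.
  s4 (successors {s1, s5}): φ is true.
  s5 (successors {s0, s1}): φ is false.
For instance, at s0:
  At s0: r ∧ ¬◇p is false, s is true, so (r ∧ ¬◇p) ∨ s is true.
    At s0: r is false, ¬◇p is false, so r ∧ ¬◇p is false.
      At s0: ◇p is true, so ¬◇p is false.
Satisfying worlds: {s0, s1, s4}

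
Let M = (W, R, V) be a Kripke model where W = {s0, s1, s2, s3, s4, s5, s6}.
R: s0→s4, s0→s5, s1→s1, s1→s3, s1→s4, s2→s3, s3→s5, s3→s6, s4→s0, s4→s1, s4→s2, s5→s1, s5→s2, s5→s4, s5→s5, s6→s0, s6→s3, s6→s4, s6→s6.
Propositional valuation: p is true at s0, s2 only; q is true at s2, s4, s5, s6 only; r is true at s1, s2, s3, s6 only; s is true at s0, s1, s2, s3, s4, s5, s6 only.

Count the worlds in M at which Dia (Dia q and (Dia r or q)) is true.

Let φ = Dia (Dia q and (Dia r or q)). Evaluate φ at each world:
  s0 (successors {s4, s5}): φ is true.
  s1 (successors {s1, s3, s4}): φ is true.
  s2 (successors {s3}): φ is true.
  s3 (successors {s5, s6}): φ is true.
  s4 (successors {s0, s1, s2}): φ is true.
  s5 (successors {s1, s2, s4, s5}): φ is true.
  s6 (successors {s0, s3, s4, s6}): φ is true.
For instance, at s3:
  At s3: Dia (Dia q and (Dia r or q)) requires Dia q and (Dia r or q) at some successor in {s5, s6}.
    Dia q and (Dia r or q) holds at s5, so Dia (Dia q and (Dia r or q)) is true at s3.
      At s5: Dia q is true, Dia r or q is true, so Dia q and (Dia r or q) is true.
Satisfying worlds: {s0, s1, s2, s3, s4, s5, s6}

7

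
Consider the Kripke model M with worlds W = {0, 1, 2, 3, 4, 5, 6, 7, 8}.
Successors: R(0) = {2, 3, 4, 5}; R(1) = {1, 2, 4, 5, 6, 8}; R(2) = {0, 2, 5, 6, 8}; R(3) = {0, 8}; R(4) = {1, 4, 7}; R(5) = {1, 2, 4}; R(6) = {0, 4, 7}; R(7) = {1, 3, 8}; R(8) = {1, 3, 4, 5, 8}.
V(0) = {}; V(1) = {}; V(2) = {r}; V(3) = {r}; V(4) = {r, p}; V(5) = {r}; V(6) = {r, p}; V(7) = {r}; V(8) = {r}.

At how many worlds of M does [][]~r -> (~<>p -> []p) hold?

Let φ = [][]~r -> (~<>p -> []p). Evaluate φ at each world:
  0 (successors {2, 3, 4, 5}): φ is true.
  1 (successors {1, 2, 4, 5, 6, 8}): φ is true.
  2 (successors {0, 2, 5, 6, 8}): φ is true.
  3 (successors {0, 8}): φ is true.
  4 (successors {1, 4, 7}): φ is true.
  5 (successors {1, 2, 4}): φ is true.
  6 (successors {0, 4, 7}): φ is true.
  7 (successors {1, 3, 8}): φ is true.
  8 (successors {1, 3, 4, 5, 8}): φ is true.
For instance, at 3:
  At 3: [][]~r is false, ~<>p -> []p is false, so [][]~r -> (~<>p -> []p) is true.
    At 3: [][]~r requires []~r at every successor {0, 8}.
      []~r fails at 0, so [][]~r is false at 3.
    At 3: ~<>p is true, []p is false, so ~<>p -> []p is false.
      At 3: <>p is false, so ~<>p is true.
      At 3: []p requires p at every successor {0, 8}.
        p fails at 0, so []p is false at 3.
Satisfying worlds: {0, 1, 2, 3, 4, 5, 6, 7, 8}

9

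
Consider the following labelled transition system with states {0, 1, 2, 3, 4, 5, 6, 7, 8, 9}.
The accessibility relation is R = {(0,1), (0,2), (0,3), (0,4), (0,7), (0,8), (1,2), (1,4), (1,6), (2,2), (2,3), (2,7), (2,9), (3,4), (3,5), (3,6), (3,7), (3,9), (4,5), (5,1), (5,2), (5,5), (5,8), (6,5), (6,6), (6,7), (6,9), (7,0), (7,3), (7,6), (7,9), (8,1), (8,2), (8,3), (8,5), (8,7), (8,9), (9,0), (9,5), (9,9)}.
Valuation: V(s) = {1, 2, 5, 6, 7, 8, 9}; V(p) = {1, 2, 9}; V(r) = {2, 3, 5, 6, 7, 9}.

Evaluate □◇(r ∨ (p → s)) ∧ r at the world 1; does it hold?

No

At 1: □◇(r ∨ (p → s)) is true, r is false, so □◇(r ∨ (p → s)) ∧ r is false.
  At 1: □◇(r ∨ (p → s)) requires ◇(r ∨ (p → s)) at every successor {2, 4, 6}.
      At 2: ◇(r ∨ (p → s)) requires r ∨ (p → s) at some successor in {2, 3, 7, 9}.
        r ∨ (p → s) holds at 2, so ◇(r ∨ (p → s)) is true at 2.
      At 4: ◇(r ∨ (p → s)) requires r ∨ (p → s) at some successor in {5}.
        r ∨ (p → s) holds at 5, so ◇(r ∨ (p → s)) is true at 4.
      At 6: ◇(r ∨ (p → s)) requires r ∨ (p → s) at some successor in {5, 6, 7, 9}.
        r ∨ (p → s) holds at 5, so ◇(r ∨ (p → s)) is true at 6.
  So □◇(r ∨ (p → s)) is true at 1.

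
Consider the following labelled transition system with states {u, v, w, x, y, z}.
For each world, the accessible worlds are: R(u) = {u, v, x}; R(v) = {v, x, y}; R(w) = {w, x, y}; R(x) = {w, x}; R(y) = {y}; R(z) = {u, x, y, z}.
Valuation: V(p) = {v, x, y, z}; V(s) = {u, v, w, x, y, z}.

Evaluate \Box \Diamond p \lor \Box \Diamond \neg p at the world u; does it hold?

Yes

At u: \Box \Diamond p is true, \Box \Diamond \neg p is false, so \Box \Diamond p \lor \Box \Diamond \neg p is true.
  At u: \Box \Diamond p requires \Diamond p at every successor {u, v, x}.
      At u: \Diamond p requires p at some successor in {u, v, x}.
        p holds at v, so \Diamond p is true at u.
      At v: \Diamond p requires p at some successor in {v, x, y}.
        p holds at v, so \Diamond p is true at v.
      At x: \Diamond p requires p at some successor in {w, x}.
        p holds at x, so \Diamond p is true at x.
  So \Box \Diamond p is true at u.
  At u: \Box \Diamond \neg p requires \Diamond \neg p at every successor {u, v, x}.
    \Diamond \neg p fails at v, so \Box \Diamond \neg p is false at u.
      At v: \Diamond \neg p requires \neg p at some successor in {v, x, y}.
        At v: \neg p is false.
        At x: \neg p is false.
        At y: \neg p is false.
      So \Diamond \neg p is false at v.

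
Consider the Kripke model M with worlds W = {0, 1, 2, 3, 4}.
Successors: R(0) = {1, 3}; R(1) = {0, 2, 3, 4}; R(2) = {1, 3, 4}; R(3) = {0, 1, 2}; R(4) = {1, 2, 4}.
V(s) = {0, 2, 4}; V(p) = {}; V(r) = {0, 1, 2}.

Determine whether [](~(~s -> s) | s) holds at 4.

Yes

At 4: [](~(~s -> s) | s) requires ~(~s -> s) | s at every successor {1, 2, 4}.
  At 1: ~(~s -> s) | s is true.
  At 2: ~(~s -> s) | s is true.
  At 4: ~(~s -> s) | s is true.
So [](~(~s -> s) | s) is true at 4.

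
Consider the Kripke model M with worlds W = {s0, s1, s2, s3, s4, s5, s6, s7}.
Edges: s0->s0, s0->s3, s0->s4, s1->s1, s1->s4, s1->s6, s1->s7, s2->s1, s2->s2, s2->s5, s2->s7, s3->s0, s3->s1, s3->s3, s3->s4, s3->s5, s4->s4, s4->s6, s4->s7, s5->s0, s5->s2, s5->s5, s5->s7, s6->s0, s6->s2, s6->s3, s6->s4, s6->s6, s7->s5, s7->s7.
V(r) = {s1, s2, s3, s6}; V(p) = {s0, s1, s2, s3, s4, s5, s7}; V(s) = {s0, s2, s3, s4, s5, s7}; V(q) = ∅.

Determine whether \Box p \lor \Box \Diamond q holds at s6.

At s6: \Box p is false, \Box \Diamond q is false, so \Box p \lor \Box \Diamond q is false.
  At s6: \Box p requires p at every successor {s0, s2, s3, s4, s6}.
    p fails at s6, so \Box p is false at s6.
  At s6: \Box \Diamond q requires \Diamond q at every successor {s0, s2, s3, s4, s6}.
    \Diamond q fails at s0, so \Box \Diamond q is false at s6.
      At s0: \Diamond q requires q at some successor in {s0, s3, s4}.
        At s0: q is false.
        At s3: q is false.
        At s4: q is false.
      So \Diamond q is false at s0.

No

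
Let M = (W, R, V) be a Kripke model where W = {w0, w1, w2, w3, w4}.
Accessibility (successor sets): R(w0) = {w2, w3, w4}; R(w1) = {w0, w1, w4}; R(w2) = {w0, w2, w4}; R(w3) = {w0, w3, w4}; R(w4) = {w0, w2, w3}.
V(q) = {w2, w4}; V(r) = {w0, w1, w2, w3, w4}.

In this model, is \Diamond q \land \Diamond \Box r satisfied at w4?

At w4: \Diamond q is true, \Diamond \Box r is true, so \Diamond q \land \Diamond \Box r is true.
  At w4: \Diamond q requires q at some successor in {w0, w2, w3}.
    q holds at w2, so \Diamond q is true at w4.
  At w4: \Diamond \Box r requires \Box r at some successor in {w0, w2, w3}.
    \Box r holds at w0, so \Diamond \Box r is true at w4.
      At w0: \Box r requires r at every successor {w2, w3, w4}.
        At w2: r is true.
        At w3: r is true.
        At w4: r is true.
      So \Box r is true at w0.

Yes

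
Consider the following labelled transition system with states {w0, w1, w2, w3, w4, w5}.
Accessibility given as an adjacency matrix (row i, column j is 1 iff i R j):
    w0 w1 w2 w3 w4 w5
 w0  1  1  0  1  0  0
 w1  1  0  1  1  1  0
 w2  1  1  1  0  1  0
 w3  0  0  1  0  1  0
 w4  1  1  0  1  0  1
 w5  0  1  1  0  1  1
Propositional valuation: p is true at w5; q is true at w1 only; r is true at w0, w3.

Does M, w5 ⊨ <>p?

Yes

At w5: <>p requires p at some successor in {w1, w2, w4, w5}.
  p holds at w5, so <>p is true at w5.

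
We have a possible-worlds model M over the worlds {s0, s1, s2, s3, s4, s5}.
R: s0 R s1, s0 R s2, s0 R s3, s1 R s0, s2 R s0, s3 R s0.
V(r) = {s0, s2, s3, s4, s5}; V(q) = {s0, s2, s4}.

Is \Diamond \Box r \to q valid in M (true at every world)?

Yes

Recall that \Box ψ holds at a world iff ψ holds at every accessible world, and \Diamond ψ holds iff ψ holds at some accessible world.
Let φ = \Diamond \Box r \to q. Evaluate φ at each world:
  s0 (successors {s1, s2, s3}): φ is true.
  s1 (successors {s0}): φ is true.
  s2 (successors {s0}): φ is true.
  s3 (successors {s0}): φ is true.
  s4 (successors ∅): φ is true.
  s5 (successors ∅): φ is true.
For instance, at s0:
  At s0: \Diamond \Box r is true, q is true, so \Diamond \Box r \to q is true.
    At s0: \Diamond \Box r requires \Box r at some successor in {s1, s2, s3}.
      \Box r holds at s1, so \Diamond \Box r is true at s0.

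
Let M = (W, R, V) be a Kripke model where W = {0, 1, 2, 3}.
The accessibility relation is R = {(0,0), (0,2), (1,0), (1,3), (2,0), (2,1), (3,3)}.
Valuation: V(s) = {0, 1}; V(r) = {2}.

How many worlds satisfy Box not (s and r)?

Recall that Box ψ holds at a world iff ψ holds at every accessible world, and Dia ψ holds iff ψ holds at some accessible world.
Let φ = Box not (s and r). Evaluate φ at each world:
  0 (successors {0, 2}): φ is true.
  1 (successors {0, 3}): φ is true.
  2 (successors {0, 1}): φ is true.
  3 (successors {3}): φ is true.
For instance, at 1:
  At 1: Box not (s and r) requires not (s and r) at every successor {0, 3}.
    At 0: not (s and r) is true.
    At 3: not (s and r) is true.
  So Box not (s and r) is true at 1.
Satisfying worlds: {0, 1, 2, 3}

4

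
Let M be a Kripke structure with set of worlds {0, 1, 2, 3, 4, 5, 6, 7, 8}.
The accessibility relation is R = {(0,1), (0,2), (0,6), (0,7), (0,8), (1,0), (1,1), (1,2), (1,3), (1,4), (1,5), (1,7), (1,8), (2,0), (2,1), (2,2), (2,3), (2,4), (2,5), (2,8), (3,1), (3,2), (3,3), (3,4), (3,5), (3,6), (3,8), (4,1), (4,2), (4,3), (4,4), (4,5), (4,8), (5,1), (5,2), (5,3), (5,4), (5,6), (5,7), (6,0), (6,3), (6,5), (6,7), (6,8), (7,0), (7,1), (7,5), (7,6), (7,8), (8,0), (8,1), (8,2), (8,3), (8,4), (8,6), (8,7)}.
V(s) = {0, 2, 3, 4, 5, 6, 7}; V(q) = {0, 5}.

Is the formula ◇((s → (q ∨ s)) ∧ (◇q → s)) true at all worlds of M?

Let φ = ◇((s → (q ∨ s)) ∧ (◇q → s)). Evaluate φ at each world:
  0 (successors {1, 2, 6, 7, 8}): φ is true.
  1 (successors {0, 1, 2, 3, 4, 5, 7, 8}): φ is true.
  2 (successors {0, 1, 2, 3, 4, 5, 8}): φ is true.
  3 (successors {1, 2, 3, 4, 5, 6, 8}): φ is true.
  4 (successors {1, 2, 3, 4, 5, 8}): φ is true.
  5 (successors {1, 2, 3, 4, 6, 7}): φ is true.
  6 (successors {0, 3, 5, 7, 8}): φ is true.
  7 (successors {0, 1, 5, 6, 8}): φ is true.
  8 (successors {0, 1, 2, 3, 4, 6, 7}): φ is true.
For instance, at 0:
  At 0: ◇((s → (q ∨ s)) ∧ (◇q → s)) requires (s → (q ∨ s)) ∧ (◇q → s) at some successor in {1, 2, 6, 7, 8}.
    (s → (q ∨ s)) ∧ (◇q → s) holds at 2, so ◇((s → (q ∨ s)) ∧ (◇q → s)) is true at 0.
      At 2: s → (q ∨ s) is true, ◇q → s is true, so (s → (q ∨ s)) ∧ (◇q → s) is true.

Yes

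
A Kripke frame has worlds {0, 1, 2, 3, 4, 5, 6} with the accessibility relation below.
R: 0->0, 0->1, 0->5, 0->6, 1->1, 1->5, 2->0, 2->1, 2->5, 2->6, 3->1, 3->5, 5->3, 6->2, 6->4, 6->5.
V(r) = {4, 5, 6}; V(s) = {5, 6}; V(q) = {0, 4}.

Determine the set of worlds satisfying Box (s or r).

Recall that Box ψ holds at a world iff ψ holds at every accessible world, and Dia ψ holds iff ψ holds at some accessible world.
Let φ = Box (s or r). Evaluate φ at each world:
  0 (successors {0, 1, 5, 6}): φ is false.
  1 (successors {1, 5}): φ is false.
  2 (successors {0, 1, 5, 6}): φ is false.
  3 (successors {1, 5}): φ is false.
  4 (successors ∅): φ is true.
  5 (successors {3}): φ is false.
  6 (successors {2, 4, 5}): φ is false.
For instance, at 0:
  At 0: Box (s or r) requires s or r at every successor {0, 1, 5, 6}.
    s or r fails at 0, so Box (s or r) is false at 0.
Satisfying worlds: {4}

4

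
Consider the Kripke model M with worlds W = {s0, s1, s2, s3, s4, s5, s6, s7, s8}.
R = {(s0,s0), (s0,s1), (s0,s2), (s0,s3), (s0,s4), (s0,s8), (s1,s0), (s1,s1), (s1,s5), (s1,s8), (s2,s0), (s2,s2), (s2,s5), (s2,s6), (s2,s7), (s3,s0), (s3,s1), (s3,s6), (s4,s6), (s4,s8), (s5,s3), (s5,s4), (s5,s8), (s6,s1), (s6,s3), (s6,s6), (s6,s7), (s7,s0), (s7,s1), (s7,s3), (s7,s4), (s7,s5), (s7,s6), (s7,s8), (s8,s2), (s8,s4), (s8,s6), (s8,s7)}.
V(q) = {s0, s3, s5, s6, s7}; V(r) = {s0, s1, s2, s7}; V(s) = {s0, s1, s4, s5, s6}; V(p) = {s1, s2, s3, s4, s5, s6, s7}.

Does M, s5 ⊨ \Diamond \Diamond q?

At s5: \Diamond \Diamond q requires \Diamond q at some successor in {s3, s4, s8}.
  \Diamond q holds at s3, so \Diamond \Diamond q is true at s5.
    At s3: \Diamond q requires q at some successor in {s0, s1, s6}.
      q holds at s0, so \Diamond q is true at s3.

Yes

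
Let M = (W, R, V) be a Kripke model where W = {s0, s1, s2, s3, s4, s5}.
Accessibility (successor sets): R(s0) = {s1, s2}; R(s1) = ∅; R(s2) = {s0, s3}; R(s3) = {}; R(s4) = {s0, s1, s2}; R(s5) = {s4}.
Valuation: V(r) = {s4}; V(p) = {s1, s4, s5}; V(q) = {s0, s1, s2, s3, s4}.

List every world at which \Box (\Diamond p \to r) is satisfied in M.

Let φ = \Box (\Diamond p \to r). Evaluate φ at each world:
  s0 (successors {s1, s2}): φ is true.
  s1 (successors ∅): φ is true.
  s2 (successors {s0, s3}): φ is false.
  s3 (successors ∅): φ is true.
  s4 (successors {s0, s1, s2}): φ is false.
  s5 (successors {s4}): φ is true.
For instance, at s0:
  At s0: \Box (\Diamond p \to r) requires \Diamond p \to r at every successor {s1, s2}.
      At s1: \Diamond p is false, r is false, so \Diamond p \to r is true.
      At s2: \Diamond p is false, r is false, so \Diamond p \to r is true.
  So \Box (\Diamond p \to r) is true at s0.
Satisfying worlds: {s0, s1, s3, s5}

s0, s1, s3, s5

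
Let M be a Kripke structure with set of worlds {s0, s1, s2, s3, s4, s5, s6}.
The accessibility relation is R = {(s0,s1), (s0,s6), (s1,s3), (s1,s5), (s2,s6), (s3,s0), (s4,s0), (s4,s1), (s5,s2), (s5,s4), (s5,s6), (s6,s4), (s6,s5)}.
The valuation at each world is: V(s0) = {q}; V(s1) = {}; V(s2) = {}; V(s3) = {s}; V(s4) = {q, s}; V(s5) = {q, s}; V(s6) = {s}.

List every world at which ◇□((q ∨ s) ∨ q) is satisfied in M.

s0, s1, s2, s4, s5

Let φ = ◇□((q ∨ s) ∨ q). Evaluate φ at each world:
  s0 (successors {s1, s6}): φ is true.
  s1 (successors {s3, s5}): φ is true.
  s2 (successors {s6}): φ is true.
  s3 (successors {s0}): φ is false.
  s4 (successors {s0, s1}): φ is true.
  s5 (successors {s2, s4, s6}): φ is true.
  s6 (successors {s4, s5}): φ is false.
For instance, at s2:
  At s2: ◇□((q ∨ s) ∨ q) requires □((q ∨ s) ∨ q) at some successor in {s6}.
    □((q ∨ s) ∨ q) holds at s6, so ◇□((q ∨ s) ∨ q) is true at s2.
      At s6: □((q ∨ s) ∨ q) requires (q ∨ s) ∨ q at every successor {s4, s5}.
        At s4: (q ∨ s) ∨ q is true.
        At s5: (q ∨ s) ∨ q is true.
      So □((q ∨ s) ∨ q) is true at s6.
Satisfying worlds: {s0, s1, s2, s4, s5}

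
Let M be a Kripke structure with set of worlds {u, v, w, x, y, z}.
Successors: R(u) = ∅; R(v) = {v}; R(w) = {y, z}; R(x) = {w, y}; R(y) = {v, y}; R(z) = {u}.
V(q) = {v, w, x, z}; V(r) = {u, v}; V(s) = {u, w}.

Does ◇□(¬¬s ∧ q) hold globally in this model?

No

Let φ = ◇□(¬¬s ∧ q). Evaluate φ at each world:
  u (successors ∅): φ is false.
  v (successors {v}): φ is false.
  w (successors {y, z}): φ is false.
  x (successors {w, y}): φ is false.
  y (successors {v, y}): φ is false.
  z (successors {u}): φ is true.
Detail at u (counterexample):
  At u: no accessible worlds, so ◇□(¬¬s ∧ q) is false.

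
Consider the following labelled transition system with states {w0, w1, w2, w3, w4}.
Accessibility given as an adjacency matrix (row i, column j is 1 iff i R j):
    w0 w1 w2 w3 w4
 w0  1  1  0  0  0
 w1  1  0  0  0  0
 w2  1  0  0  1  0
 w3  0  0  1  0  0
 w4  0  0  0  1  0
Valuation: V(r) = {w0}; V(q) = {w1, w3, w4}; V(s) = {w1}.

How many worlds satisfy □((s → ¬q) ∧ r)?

1

Recall that □ψ holds at a world iff ψ holds at every accessible world, and ◇ψ holds iff ψ holds at some accessible world.
Let φ = □((s → ¬q) ∧ r). Evaluate φ at each world:
  w0 (successors {w0, w1}): φ is false.
  w1 (successors {w0}): φ is true.
  w2 (successors {w0, w3}): φ is false.
  w3 (successors {w2}): φ is false.
  w4 (successors {w3}): φ is false.
For instance, at w4:
  At w4: □((s → ¬q) ∧ r) requires (s → ¬q) ∧ r at every successor {w3}.
    (s → ¬q) ∧ r fails at w3, so □((s → ¬q) ∧ r) is false at w4.
Satisfying worlds: {w1}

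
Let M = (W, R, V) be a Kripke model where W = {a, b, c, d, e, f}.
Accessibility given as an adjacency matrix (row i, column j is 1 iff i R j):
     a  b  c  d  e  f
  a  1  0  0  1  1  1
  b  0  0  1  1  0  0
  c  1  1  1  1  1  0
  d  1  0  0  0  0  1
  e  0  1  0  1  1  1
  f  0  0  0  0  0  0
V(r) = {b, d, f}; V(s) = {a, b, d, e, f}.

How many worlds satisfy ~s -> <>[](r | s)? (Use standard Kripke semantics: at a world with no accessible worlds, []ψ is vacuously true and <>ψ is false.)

6

Let φ = ~s -> <>[](r | s). Evaluate φ at each world:
  a (successors {a, d, e, f}): φ is true.
  b (successors {c, d}): φ is true.
  c (successors {a, b, c, d, e}): φ is true.
  d (successors {a, f}): φ is true.
  e (successors {b, d, e, f}): φ is true.
  f (successors ∅): φ is true.
For instance, at d:
  At d: ~s is false, <>[](r | s) is true, so ~s -> <>[](r | s) is true.
    At d: <>[](r | s) requires [](r | s) at some successor in {a, f}.
      [](r | s) holds at a, so <>[](r | s) is true at d.
Satisfying worlds: {a, b, c, d, e, f}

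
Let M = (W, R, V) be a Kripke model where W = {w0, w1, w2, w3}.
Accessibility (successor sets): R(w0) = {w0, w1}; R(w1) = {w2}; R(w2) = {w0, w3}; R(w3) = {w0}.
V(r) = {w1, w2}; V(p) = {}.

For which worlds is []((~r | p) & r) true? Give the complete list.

Let φ = []((~r | p) & r). Evaluate φ at each world:
  w0 (successors {w0, w1}): φ is false.
  w1 (successors {w2}): φ is false.
  w2 (successors {w0, w3}): φ is false.
  w3 (successors {w0}): φ is false.
For instance, at w2:
  At w2: []((~r | p) & r) requires (~r | p) & r at every successor {w0, w3}.
    (~r | p) & r fails at w0, so []((~r | p) & r) is false at w2.
Satisfying worlds: none.

none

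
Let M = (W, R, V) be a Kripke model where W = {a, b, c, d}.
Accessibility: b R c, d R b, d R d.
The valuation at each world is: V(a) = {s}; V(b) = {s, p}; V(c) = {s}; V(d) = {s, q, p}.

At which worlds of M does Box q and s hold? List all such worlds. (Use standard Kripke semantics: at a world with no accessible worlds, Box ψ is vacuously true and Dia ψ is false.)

a, c

Let φ = Box q and s. Evaluate φ at each world:
  a (successors ∅): φ is true.
  b (successors {c}): φ is false.
  c (successors ∅): φ is true.
  d (successors {b, d}): φ is false.
For instance, at d:
  At d: Box q is false, s is true, so Box q and s is false.
    At d: Box q requires q at every successor {b, d}.
      q fails at b, so Box q is false at d.
Satisfying worlds: {a, c}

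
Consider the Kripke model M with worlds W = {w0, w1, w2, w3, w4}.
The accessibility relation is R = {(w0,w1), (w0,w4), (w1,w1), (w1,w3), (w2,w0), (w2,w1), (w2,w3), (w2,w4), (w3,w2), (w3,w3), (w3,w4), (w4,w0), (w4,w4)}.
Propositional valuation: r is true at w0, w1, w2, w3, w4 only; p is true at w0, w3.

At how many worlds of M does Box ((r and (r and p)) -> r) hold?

Let φ = Box ((r and (r and p)) -> r). Evaluate φ at each world:
  w0 (successors {w1, w4}): φ is true.
  w1 (successors {w1, w3}): φ is true.
  w2 (successors {w0, w1, w3, w4}): φ is true.
  w3 (successors {w2, w3, w4}): φ is true.
  w4 (successors {w0, w4}): φ is true.
For instance, at w4:
  At w4: Box ((r and (r and p)) -> r) requires (r and (r and p)) -> r at every successor {w0, w4}.
    At w0: (r and (r and p)) -> r is true.
    At w4: (r and (r and p)) -> r is true.
  So Box ((r and (r and p)) -> r) is true at w4.
Satisfying worlds: {w0, w1, w2, w3, w4}

5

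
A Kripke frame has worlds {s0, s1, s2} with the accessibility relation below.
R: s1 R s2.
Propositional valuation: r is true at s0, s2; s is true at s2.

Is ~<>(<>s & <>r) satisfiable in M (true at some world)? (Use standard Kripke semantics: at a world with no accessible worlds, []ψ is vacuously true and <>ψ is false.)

Yes

Recall that <>ψ holds at a world iff ψ holds at some accessible world.
Let φ = ~<>(<>s & <>r). Evaluate φ at each world:
  s0 (successors ∅): φ is true.
  s1 (successors {s2}): φ is true.
  s2 (successors ∅): φ is true.
Detail at s0 (witness):
  At s0: <>(<>s & <>r) is false, so ~<>(<>s & <>r) is true.
    At s0: no accessible worlds, so <>(<>s & <>r) is false.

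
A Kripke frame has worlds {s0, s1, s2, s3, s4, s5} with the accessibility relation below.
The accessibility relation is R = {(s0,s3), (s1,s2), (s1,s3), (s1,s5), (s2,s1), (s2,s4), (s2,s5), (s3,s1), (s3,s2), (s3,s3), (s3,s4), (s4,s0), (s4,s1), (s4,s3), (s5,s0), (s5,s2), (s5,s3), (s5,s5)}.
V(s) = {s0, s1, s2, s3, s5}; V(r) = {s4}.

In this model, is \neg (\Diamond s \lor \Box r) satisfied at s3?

Recall that \Box ψ holds at a world iff ψ holds at every accessible world, and \Diamond ψ holds iff ψ holds at some accessible world.
At s3: \Diamond s \lor \Box r is true, so \neg (\Diamond s \lor \Box r) is false.
  At s3: \Diamond s is true, \Box r is false, so \Diamond s \lor \Box r is true.
    At s3: \Diamond s requires s at some successor in {s1, s2, s3, s4}.
      s holds at s1, so \Diamond s is true at s3.
    At s3: \Box r requires r at every successor {s1, s2, s3, s4}.
      r fails at s1, so \Box r is false at s3.

No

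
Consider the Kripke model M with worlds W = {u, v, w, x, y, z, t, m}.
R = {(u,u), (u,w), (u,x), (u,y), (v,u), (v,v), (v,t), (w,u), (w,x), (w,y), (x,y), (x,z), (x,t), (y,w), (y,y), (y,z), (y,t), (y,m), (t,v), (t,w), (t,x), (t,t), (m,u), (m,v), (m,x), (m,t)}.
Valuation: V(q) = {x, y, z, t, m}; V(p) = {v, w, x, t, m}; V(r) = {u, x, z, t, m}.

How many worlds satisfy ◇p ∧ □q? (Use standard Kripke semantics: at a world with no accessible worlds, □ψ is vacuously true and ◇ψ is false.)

1

Let φ = ◇p ∧ □q. Evaluate φ at each world:
  u (successors {u, w, x, y}): φ is false.
  v (successors {u, v, t}): φ is false.
  w (successors {u, x, y}): φ is false.
  x (successors {y, z, t}): φ is true.
  y (successors {w, y, z, t, m}): φ is false.
  z (successors ∅): φ is false.
  t (successors {v, w, x, t}): φ is false.
  m (successors {u, v, x, t}): φ is false.
For instance, at t:
  At t: ◇p is true, □q is false, so ◇p ∧ □q is false.
    At t: ◇p requires p at some successor in {v, w, x, t}.
      p holds at v, so ◇p is true at t.
    At t: □q requires q at every successor {v, w, x, t}.
      q fails at v, so □q is false at t.
Satisfying worlds: {x}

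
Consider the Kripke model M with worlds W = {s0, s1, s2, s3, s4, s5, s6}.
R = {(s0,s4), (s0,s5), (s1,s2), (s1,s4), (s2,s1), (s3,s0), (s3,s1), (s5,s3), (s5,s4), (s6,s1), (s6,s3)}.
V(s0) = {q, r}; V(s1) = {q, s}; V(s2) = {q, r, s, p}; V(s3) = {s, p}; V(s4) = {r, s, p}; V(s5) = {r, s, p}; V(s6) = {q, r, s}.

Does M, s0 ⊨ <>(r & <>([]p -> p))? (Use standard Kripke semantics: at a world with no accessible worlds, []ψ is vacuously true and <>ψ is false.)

At s0: <>(r & <>([]p -> p)) requires r & <>([]p -> p) at some successor in {s4, s5}.
  r & <>([]p -> p) holds at s5, so <>(r & <>([]p -> p)) is true at s0.
    At s5: r is true, <>([]p -> p) is true, so r & <>([]p -> p) is true.
      At s5: <>([]p -> p) requires []p -> p at some successor in {s3, s4}.
        []p -> p holds at s3, so <>([]p -> p) is true at s5.

Yes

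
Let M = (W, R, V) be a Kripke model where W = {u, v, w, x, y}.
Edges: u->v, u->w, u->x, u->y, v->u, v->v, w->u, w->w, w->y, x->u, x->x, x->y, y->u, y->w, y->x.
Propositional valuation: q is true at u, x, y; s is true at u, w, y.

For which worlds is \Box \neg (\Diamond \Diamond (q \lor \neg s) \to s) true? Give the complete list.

Let φ = \Box \neg (\Diamond \Diamond (q \lor \neg s) \to s). Evaluate φ at each world:
  u (successors {v, w, x, y}): φ is false.
  v (successors {u, v}): φ is false.
  w (successors {u, w, y}): φ is false.
  x (successors {u, x, y}): φ is false.
  y (successors {u, w, x}): φ is false.
For instance, at v:
  At v: \Box \neg (\Diamond \Diamond (q \lor \neg s) \to s) requires \neg (\Diamond \Diamond (q \lor \neg s) \to s) at every successor {u, v}.
    \neg (\Diamond \Diamond (q \lor \neg s) \to s) fails at u, so \Box \neg (\Diamond \Diamond (q \lor \neg s) \to s) is false at v.
      At u: \Diamond \Diamond (q \lor \neg s) \to s is true, so \neg (\Diamond \Diamond (q \lor \neg s) \to s) is false.
Satisfying worlds: none.

none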